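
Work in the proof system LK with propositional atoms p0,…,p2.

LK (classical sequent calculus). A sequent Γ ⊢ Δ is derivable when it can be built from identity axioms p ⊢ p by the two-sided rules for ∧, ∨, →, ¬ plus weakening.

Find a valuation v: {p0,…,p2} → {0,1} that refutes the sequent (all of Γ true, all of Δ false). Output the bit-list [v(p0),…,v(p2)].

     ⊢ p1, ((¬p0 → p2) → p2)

Truth-table refutation:
  v=000: Γ:[] Δ:[p1=F, ((¬p0 → p2) → p2)=T] refutes=False
  v=001: Γ:[] Δ:[p1=F, ((¬p0 → p2) → p2)=T] refutes=False
  v=010: Γ:[] Δ:[p1=T, ((¬p0 → p2) → p2)=T] refutes=False
  v=011: Γ:[] Δ:[p1=T, ((¬p0 → p2) → p2)=T] refutes=False
  v=100: Γ:[] Δ:[p1=F, ((¬p0 → p2) → p2)=F] refutes=True  ← countermodel

Result: [1, 0, 0]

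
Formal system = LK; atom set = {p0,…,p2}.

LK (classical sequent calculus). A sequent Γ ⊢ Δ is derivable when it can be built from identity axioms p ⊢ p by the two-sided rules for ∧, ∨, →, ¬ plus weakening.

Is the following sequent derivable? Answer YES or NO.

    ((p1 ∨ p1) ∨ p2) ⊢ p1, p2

Derivation (root first):
[∨L] ((p1 ∨ p1) ∨ p2) ⊢ p1, p2
  [∨L] (p1 ∨ p1) ⊢ p1
    [Ax] p1 ⊢ p1
    [Ax] p1 ⊢ p1
  [Ax] p2 ⊢ p2

Result: YES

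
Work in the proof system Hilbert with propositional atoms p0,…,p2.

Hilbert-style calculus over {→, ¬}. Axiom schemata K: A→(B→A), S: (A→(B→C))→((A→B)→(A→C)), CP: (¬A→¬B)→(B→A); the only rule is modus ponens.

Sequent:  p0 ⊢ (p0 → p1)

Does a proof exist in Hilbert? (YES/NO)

Search for a countermodel by truth-table:
  v=000: Γ:[p0=F] Δ:[(p0 → p1)=T] refutes=False
  v=001: Γ:[p0=F] Δ:[(p0 → p1)=T] refutes=False
  v=010: Γ:[p0=F] Δ:[(p0 → p1)=T] refutes=False
  v=011: Γ:[p0=F] Δ:[(p0 → p1)=T] refutes=False
  v=100: Γ:[p0=T] Δ:[(p0 → p1)=F] refutes=True  ← countermodel

Result: NO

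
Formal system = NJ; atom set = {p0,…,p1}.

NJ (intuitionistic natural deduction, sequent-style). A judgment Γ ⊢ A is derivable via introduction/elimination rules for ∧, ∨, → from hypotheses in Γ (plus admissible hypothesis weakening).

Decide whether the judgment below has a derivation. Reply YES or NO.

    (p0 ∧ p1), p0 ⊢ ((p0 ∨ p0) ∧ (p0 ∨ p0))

Proof tree:
[∧I] (p0 ∧ p1), p0 ⊢ ((p0 ∨ p0) ∧ (p0 ∨ p0))
  [Wk] p0, (p0 ∧ p1) ⊢ (p0 ∨ p0)
    [∨I₁] p0 ⊢ (p0 ∨ p0)
      [Ax] p0 ⊢ p0
  [∨I₁] p0 ⊢ (p0 ∨ p0)
    [Ax] p0 ⊢ p0

Result: YES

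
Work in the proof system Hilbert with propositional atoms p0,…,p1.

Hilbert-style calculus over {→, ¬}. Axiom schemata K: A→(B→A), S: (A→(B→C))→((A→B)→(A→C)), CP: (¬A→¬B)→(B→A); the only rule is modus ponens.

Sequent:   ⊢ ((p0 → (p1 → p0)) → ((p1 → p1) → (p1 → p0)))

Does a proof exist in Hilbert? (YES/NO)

Enumerate valuations to refute Γ ⊢ Δ:
  v=00: Γ:[] Δ:[((p0 → (p1 → p0)) → ((p1 → p1) → (p1 → p0)))=T] refutes=False
  v=01: Γ:[] Δ:[((p0 → (p1 → p0)) → ((p1 → p1) → (p1 → p0)))=F] refutes=True  ← countermodel

Result: NO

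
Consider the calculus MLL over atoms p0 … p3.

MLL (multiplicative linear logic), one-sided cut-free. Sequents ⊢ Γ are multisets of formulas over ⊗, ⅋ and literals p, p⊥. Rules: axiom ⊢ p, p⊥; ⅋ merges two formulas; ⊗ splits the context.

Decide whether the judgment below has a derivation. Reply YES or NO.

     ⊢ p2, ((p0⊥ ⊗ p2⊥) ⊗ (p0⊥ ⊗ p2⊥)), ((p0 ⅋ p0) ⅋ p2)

Proof tree:
[⅋]  ⊢ p2, ((p0⊥ ⊗ p2⊥) ⊗ (p0⊥ ⊗ p2⊥)), ((p0 ⅋ p0) ⅋ p2)
  [⅋]  ⊢ p2, p2, ((p0⊥ ⊗ p2⊥) ⊗ (p0⊥ ⊗ p2⊥)), (p0 ⅋ p0)
    [⊗]  ⊢ p0, p2, p0, p2, ((p0⊥ ⊗ p2⊥) ⊗ (p0⊥ ⊗ p2⊥))
      [⊗]  ⊢ p0, p2, (p0⊥ ⊗ p2⊥)
        [Ax]  ⊢ p0, p0⊥
        [Ax]  ⊢ p2, p2⊥
      [⊗]  ⊢ p0, p2, (p0⊥ ⊗ p2⊥)
        [Ax]  ⊢ p0, p0⊥
        [Ax]  ⊢ p2, p2⊥

Result: YES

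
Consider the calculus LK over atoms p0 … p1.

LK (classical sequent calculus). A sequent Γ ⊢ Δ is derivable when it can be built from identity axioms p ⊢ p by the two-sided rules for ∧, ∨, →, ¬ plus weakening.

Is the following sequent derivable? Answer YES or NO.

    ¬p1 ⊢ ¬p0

Search for a countermodel by truth-table:
  v=00: Γ:[¬p1=T] Δ:[¬p0=T] refutes=False
  v=01: Γ:[¬p1=F] Δ:[¬p0=T] refutes=False
  v=10: Γ:[¬p1=T] Δ:[¬p0=F] refutes=True  ← countermodel

Result: NO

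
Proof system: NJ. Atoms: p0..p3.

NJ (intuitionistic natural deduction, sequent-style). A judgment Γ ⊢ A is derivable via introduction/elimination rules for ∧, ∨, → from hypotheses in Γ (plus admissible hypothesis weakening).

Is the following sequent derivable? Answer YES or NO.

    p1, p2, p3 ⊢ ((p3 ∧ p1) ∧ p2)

Derivation trace:
[∧I] p1, p2, p3 ⊢ ((p3 ∧ p1) ∧ p2)
  [∧I] p1, p3 ⊢ (p3 ∧ p1)
    [Ax] p3 ⊢ p3
    [Ax] p1 ⊢ p1
  [Ax] p2 ⊢ p2

Result: YES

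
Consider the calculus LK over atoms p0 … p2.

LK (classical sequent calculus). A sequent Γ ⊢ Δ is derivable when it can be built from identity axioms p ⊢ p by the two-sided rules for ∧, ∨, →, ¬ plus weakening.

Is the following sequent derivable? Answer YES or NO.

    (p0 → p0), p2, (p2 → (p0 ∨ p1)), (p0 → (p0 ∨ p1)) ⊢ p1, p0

Proof tree:
[→L] (p0 → p0), p2, (p2 → (p0 ∨ p1)), (p0 → (p0 ∨ p1)) ⊢ p1, p0
  [→L] p2, (p2 → (p0 ∨ p1)), (p0 → p0) ⊢ p1, p0
    [→L] p2, (p2 → (p0 ∨ p1)) ⊢ p1, p0
      [Ax] p2 ⊢ p2
      [∨L] (p0 ∨ p1) ⊢ p1, p0
        [Ax] p0 ⊢ p0
        [Ax] p1 ⊢ p1
    [Ax] p0 ⊢ p0
  [∨L] (p0 ∨ p1) ⊢ p1, p0
    [Ax] p0 ⊢ p0
    [Ax] p1 ⊢ p1

Result: YES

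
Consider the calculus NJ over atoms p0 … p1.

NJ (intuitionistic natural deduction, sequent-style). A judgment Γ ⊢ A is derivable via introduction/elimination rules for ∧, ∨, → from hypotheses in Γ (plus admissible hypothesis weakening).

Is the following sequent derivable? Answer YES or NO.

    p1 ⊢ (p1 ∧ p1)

Derivation trace:
[∧I] p1 ⊢ (p1 ∧ p1)
  [→E] p1 ⊢ p1
    [→I]  ⊢ (p1 → p1)
      [Ax] p1 ⊢ p1
    [Ax] p1 ⊢ p1
  [Ax] p1 ⊢ p1

Result: YES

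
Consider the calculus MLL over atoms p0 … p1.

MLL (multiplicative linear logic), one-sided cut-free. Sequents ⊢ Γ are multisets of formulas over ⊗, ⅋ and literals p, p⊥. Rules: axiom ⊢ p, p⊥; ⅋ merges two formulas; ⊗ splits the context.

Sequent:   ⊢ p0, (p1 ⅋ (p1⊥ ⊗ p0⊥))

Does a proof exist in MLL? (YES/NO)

Proof tree:
[⅋]  ⊢ p0, (p1 ⅋ (p1⊥ ⊗ p0⊥))
  [⊗]  ⊢ p1, p0, (p1⊥ ⊗ p0⊥)
    [Ax]  ⊢ p1, p1⊥
    [Ax]  ⊢ p0, p0⊥

Result: YES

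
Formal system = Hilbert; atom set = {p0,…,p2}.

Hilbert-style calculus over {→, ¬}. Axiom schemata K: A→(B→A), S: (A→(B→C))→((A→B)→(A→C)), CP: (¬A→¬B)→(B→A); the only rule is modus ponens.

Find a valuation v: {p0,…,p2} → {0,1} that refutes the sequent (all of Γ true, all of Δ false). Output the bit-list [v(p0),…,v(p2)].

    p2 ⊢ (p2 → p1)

Search for a countermodel by truth-table:
  v=000: Γ:[p2=F] Δ:[(p2 → p1)=T] refutes=False
  v=001: Γ:[p2=T] Δ:[(p2 → p1)=F] refutes=True  ← countermodel

Result: [0, 0, 1]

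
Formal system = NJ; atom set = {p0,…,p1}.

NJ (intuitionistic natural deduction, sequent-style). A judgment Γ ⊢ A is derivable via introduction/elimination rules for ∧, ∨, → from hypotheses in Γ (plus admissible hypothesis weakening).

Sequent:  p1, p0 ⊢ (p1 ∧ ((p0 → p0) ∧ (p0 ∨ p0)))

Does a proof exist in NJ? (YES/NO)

Derivation (root first):
[∧I] p1, p0 ⊢ (p1 ∧ ((p0 → p0) ∧ (p0 ∨ p0)))
  [Ax] p1 ⊢ p1
  [∧I] p0 ⊢ ((p0 → p0) ∧ (p0 ∨ p0))
    [→I]  ⊢ (p0 → p0)
      [Ax] p0 ⊢ p0
    [Wk] p0, p0 ⊢ (p0 ∨ p0)
      [∨I₁] p0 ⊢ (p0 ∨ p0)
        [Ax] p0 ⊢ p0

Result: YES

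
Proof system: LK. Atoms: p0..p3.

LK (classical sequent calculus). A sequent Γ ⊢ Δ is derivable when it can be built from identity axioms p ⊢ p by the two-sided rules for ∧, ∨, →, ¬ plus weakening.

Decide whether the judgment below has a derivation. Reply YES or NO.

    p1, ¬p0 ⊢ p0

Search for a countermodel by truth-table:
  v=0000: Γ:[p1=F, ¬p0=T] Δ:[p0=F] refutes=False
  v=0001: Γ:[p1=F, ¬p0=T] Δ:[p0=F] refutes=False
  v=0010: Γ:[p1=F, ¬p0=T] Δ:[p0=F] refutes=False
  v=0011: Γ:[p1=F, ¬p0=T] Δ:[p0=F] refutes=False
  v=0100: Γ:[p1=T, ¬p0=T] Δ:[p0=F] refutes=True  ← countermodel

Result: NO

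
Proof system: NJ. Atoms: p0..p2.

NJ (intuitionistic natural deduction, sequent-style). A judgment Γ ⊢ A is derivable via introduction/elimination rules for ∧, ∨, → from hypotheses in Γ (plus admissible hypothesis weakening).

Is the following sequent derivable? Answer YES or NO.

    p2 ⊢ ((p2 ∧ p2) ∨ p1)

Derivation (root first):
[∨I₁] p2 ⊢ ((p2 ∧ p2) ∨ p1)
  [∧I] p2 ⊢ (p2 ∧ p2)
    [Ax] p2 ⊢ p2
    [Ax] p2 ⊢ p2

Result: YES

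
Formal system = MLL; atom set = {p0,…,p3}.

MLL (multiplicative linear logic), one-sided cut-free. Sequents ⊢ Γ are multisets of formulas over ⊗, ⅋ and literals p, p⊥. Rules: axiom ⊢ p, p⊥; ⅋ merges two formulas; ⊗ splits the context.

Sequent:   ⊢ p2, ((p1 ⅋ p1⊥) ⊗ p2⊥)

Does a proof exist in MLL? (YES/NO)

Derivation (root first):
[⊗]  ⊢ p2, ((p1 ⅋ p1⊥) ⊗ p2⊥)
  [⅋]  ⊢ (p1 ⅋ p1⊥)
    [Ax]  ⊢ p1, p1⊥
  [Ax]  ⊢ p2, p2⊥

Result: YES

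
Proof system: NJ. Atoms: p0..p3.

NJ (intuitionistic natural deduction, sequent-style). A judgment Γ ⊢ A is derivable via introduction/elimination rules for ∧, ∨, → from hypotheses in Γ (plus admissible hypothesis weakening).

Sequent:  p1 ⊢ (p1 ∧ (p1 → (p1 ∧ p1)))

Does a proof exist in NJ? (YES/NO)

Derivation trace:
[∧I] p1 ⊢ (p1 ∧ (p1 → (p1 ∧ p1)))
  [Ax] p1 ⊢ p1
  [→I]  ⊢ (p1 → (p1 ∧ p1))
    [∧I] p1 ⊢ (p1 ∧ p1)
      [Ax] p1 ⊢ p1
      [Ax] p1 ⊢ p1

Result: YES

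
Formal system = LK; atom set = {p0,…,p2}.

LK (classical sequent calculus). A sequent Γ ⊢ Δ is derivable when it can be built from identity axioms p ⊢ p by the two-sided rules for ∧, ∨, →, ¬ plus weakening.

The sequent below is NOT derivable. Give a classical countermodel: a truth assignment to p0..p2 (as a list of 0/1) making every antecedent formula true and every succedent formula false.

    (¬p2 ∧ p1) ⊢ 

Enumerate valuations to refute Γ ⊢ Δ:
  v=000: Γ:[(¬p2 ∧ p1)=F] Δ:[] refutes=False
  v=001: Γ:[(¬p2 ∧ p1)=F] Δ:[] refutes=False
  v=010: Γ:[(¬p2 ∧ p1)=T] Δ:[] refutes=True  ← countermodel

Result: [0, 1, 0]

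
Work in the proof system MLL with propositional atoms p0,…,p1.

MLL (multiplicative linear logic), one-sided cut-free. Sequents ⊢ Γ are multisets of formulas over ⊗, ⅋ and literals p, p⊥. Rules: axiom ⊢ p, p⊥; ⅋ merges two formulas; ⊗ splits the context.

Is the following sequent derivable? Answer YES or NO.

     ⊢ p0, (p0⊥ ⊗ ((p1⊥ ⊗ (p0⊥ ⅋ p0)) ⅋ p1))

Proof tree:
[⊗]  ⊢ p0, (p0⊥ ⊗ ((p1⊥ ⊗ (p0⊥ ⅋ p0)) ⅋ p1))
  [Ax]  ⊢ p0, p0⊥
  [⅋]  ⊢ ((p1⊥ ⊗ (p0⊥ ⅋ p0)) ⅋ p1)
    [⊗]  ⊢ p1, (p1⊥ ⊗ (p0⊥ ⅋ p0))
      [Ax]  ⊢ p1, p1⊥
      [⅋]  ⊢ (p0⊥ ⅋ p0)
        [Ax]  ⊢ p0, p0⊥

Result: YES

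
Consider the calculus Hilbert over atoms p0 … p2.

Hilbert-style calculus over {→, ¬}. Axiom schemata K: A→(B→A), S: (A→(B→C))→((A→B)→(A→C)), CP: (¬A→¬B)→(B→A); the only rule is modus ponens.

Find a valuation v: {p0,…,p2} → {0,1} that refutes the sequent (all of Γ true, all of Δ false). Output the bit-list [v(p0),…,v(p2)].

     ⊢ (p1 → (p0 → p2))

Enumerate valuations to refute Γ ⊢ Δ:
  v=000: Γ:[] Δ:[(p1 → (p0 → p2))=T] refutes=False
  v=001: Γ:[] Δ:[(p1 → (p0 → p2))=T] refutes=False
  v=010: Γ:[] Δ:[(p1 → (p0 → p2))=T] refutes=False
  v=011: Γ:[] Δ:[(p1 → (p0 → p2))=T] refutes=False
  v=100: Γ:[] Δ:[(p1 → (p0 → p2))=T] refutes=False
  v=101: Γ:[] Δ:[(p1 → (p0 → p2))=T] refutes=False
  v=110: Γ:[] Δ:[(p1 → (p0 → p2))=F] refutes=True  ← countermodel

Result: [1, 1, 0]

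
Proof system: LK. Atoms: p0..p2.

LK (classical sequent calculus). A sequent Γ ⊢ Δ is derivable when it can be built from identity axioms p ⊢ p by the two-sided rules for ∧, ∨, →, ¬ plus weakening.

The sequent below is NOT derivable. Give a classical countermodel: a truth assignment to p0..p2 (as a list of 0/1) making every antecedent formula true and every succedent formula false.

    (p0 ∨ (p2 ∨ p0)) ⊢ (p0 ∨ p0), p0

Search for a countermodel by truth-table:
  v=000: Γ:[(p0 ∨ (p2 ∨ p0))=F] Δ:[(p0 ∨ p0)=F, p0=F] refutes=False
  v=001: Γ:[(p0 ∨ (p2 ∨ p0))=T] Δ:[(p0 ∨ p0)=F, p0=F] refutes=True  ← countermodel

Result: [0, 0, 1]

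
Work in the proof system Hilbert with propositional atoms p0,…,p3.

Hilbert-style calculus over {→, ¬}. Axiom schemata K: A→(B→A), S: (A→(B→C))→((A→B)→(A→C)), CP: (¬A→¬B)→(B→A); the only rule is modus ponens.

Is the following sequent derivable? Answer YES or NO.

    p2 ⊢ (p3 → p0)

Truth-table refutation:
  v=0000: Γ:[p2=F] Δ:[(p3 → p0)=T] refutes=False
  v=0001: Γ:[p2=F] Δ:[(p3 → p0)=F] refutes=False
  v=0010: Γ:[p2=T] Δ:[(p3 → p0)=T] refutes=False
  v=0011: Γ:[p2=T] Δ:[(p3 → p0)=F] refutes=True  ← countermodel

Result: NO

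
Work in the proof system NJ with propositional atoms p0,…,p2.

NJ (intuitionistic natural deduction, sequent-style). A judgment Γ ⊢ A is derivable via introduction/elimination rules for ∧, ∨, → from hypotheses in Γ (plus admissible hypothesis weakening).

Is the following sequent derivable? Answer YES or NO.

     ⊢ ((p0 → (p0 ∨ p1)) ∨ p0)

Derivation (root first):
[∨I₁]  ⊢ ((p0 → (p0 ∨ p1)) ∨ p0)
  [→I]  ⊢ (p0 → (p0 ∨ p1))
    [∨I₁] p0 ⊢ (p0 ∨ p1)
      [Ax] p0 ⊢ p0

Result: YES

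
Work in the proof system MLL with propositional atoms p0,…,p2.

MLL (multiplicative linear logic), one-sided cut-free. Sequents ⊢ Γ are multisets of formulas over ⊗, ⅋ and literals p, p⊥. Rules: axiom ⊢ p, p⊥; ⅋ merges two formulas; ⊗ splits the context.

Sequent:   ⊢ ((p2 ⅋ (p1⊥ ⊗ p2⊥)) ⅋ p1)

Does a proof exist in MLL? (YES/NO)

Derivation (root first):
[⅋]  ⊢ ((p2 ⅋ (p1⊥ ⊗ p2⊥)) ⅋ p1)
  [⅋]  ⊢ p1, (p2 ⅋ (p1⊥ ⊗ p2⊥))
    [⊗]  ⊢ p1, p2, (p1⊥ ⊗ p2⊥)
      [Ax]  ⊢ p1, p1⊥
      [Ax]  ⊢ p2, p2⊥

Result: YES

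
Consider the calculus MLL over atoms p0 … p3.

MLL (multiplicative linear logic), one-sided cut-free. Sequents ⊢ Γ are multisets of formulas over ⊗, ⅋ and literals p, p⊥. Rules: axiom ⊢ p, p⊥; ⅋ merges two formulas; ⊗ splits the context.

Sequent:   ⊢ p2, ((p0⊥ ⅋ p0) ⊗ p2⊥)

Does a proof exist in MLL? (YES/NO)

Derivation (root first):
[⊗]  ⊢ p2, ((p0⊥ ⅋ p0) ⊗ p2⊥)
  [⅋]  ⊢ (p0⊥ ⅋ p0)
    [Ax]  ⊢ p0, p0⊥
  [Ax]  ⊢ p2, p2⊥

Result: YES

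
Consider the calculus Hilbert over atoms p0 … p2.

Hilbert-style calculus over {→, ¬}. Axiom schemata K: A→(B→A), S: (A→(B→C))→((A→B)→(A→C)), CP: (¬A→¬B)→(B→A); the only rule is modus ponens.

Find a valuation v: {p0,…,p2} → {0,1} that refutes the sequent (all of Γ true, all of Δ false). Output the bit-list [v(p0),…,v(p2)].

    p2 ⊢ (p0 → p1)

Truth-table refutation:
  v=000: Γ:[p2=F] Δ:[(p0 → p1)=T] refutes=False
  v=001: Γ:[p2=T] Δ:[(p0 → p1)=T] refutes=False
  v=010: Γ:[p2=F] Δ:[(p0 → p1)=T] refutes=False
  v=011: Γ:[p2=T] Δ:[(p0 → p1)=T] refutes=False
  v=100: Γ:[p2=F] Δ:[(p0 → p1)=F] refutes=False
  v=101: Γ:[p2=T] Δ:[(p0 → p1)=F] refutes=True  ← countermodel

Result: [1, 0, 1]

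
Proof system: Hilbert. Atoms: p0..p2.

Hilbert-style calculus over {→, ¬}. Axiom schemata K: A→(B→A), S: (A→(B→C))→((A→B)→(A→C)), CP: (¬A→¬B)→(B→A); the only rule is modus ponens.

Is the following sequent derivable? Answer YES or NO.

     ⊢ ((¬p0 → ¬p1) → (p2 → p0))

Enumerate valuations to refute Γ ⊢ Δ:
  v=000: Γ:[] Δ:[((¬p0 → ¬p1) → (p2 → p0))=T] refutes=False
  v=001: Γ:[] Δ:[((¬p0 → ¬p1) → (p2 → p0))=F] refutes=True  ← countermodel

Result: NO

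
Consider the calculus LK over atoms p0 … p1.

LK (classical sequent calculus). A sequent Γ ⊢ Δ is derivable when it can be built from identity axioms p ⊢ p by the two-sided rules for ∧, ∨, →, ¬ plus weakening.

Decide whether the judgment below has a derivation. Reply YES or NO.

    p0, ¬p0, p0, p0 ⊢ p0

Proof tree:
[WR] p0, ¬p0, p0, p0 ⊢ p0
  [WL] p0, ¬p0, p0, p0 ⊢ 
    [WL] p0, ¬p0, p0 ⊢ 
      [¬L] p0, ¬p0 ⊢ 
        [Ax] p0 ⊢ p0

Result: YES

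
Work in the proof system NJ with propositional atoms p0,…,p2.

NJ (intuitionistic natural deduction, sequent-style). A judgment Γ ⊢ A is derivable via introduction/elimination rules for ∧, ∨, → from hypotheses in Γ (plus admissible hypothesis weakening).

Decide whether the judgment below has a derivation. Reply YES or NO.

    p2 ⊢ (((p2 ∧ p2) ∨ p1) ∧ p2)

Proof tree:
[∧I] p2 ⊢ (((p2 ∧ p2) ∨ p1) ∧ p2)
  [∨I₁] p2 ⊢ ((p2 ∧ p2) ∨ p1)
    [∧I] p2 ⊢ (p2 ∧ p2)
      [Ax] p2 ⊢ p2
      [Ax] p2 ⊢ p2
  [Ax] p2 ⊢ p2

Result: YES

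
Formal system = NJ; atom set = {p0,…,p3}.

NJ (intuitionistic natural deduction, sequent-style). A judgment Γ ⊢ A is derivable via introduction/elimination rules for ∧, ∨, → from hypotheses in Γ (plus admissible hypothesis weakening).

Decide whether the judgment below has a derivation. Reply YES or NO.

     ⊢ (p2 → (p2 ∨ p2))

Proof tree:
[→I]  ⊢ (p2 → (p2 ∨ p2))
  [∨I₂] p2 ⊢ (p2 ∨ p2)
    [Ax] p2 ⊢ p2

Result: YES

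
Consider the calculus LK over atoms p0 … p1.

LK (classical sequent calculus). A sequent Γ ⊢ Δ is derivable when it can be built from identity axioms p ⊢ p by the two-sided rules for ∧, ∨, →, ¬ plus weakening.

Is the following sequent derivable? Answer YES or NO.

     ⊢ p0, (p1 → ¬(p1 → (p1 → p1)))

Search for a countermodel by truth-table:
  v=00: Γ:[] Δ:[p0=F, (p1 → ¬(p1 → (p1 → p1)))=T] refutes=False
  v=01: Γ:[] Δ:[p0=F, (p1 → ¬(p1 → (p1 → p1)))=F] refutes=True  ← countermodel

Result: NO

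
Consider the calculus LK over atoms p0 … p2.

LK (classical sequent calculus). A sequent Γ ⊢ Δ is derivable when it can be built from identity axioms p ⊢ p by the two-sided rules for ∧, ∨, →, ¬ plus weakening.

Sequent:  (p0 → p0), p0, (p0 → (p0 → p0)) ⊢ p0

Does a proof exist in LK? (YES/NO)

Derivation (root first):
[→L] (p0 → p0), p0, (p0 → (p0 → p0)) ⊢ p0
  [→L] p0, (p0 → p0) ⊢ p0
    [WR] p0 ⊢ p0, p0
      [Ax] p0 ⊢ p0
    [Ax] p0 ⊢ p0
  [→L] p0, (p0 → p0) ⊢ p0
    [WR] p0 ⊢ p0, p0
      [Ax] p0 ⊢ p0
    [Ax] p0 ⊢ p0

Result: YES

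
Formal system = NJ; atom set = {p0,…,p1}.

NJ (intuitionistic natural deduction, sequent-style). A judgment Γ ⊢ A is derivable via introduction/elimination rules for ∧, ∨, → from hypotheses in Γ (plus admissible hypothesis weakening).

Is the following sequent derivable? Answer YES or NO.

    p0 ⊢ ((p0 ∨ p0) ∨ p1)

Derivation (root first):
[∨I₁] p0 ⊢ ((p0 ∨ p0) ∨ p1)
  [∨I₁] p0 ⊢ (p0 ∨ p0)
    [→E] p0 ⊢ p0
      [→I]  ⊢ (p0 → p0)
        [Ax] p0 ⊢ p0
      [Ax] p0 ⊢ p0

Result: YES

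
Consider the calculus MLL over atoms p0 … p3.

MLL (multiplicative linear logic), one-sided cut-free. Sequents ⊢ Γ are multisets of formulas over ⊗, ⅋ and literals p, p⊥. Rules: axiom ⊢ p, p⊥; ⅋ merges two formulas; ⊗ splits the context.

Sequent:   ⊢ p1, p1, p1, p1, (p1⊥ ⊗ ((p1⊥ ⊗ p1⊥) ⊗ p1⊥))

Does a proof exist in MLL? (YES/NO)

Proof tree:
[⊗]  ⊢ p1, p1, p1, p1, (p1⊥ ⊗ ((p1⊥ ⊗ p1⊥) ⊗ p1⊥))
  [Ax]  ⊢ p1, p1⊥
  [⊗]  ⊢ p1, p1, p1, ((p1⊥ ⊗ p1⊥) ⊗ p1⊥)
    [⊗]  ⊢ p1, p1, (p1⊥ ⊗ p1⊥)
      [Ax]  ⊢ p1, p1⊥
      [Ax]  ⊢ p1, p1⊥
    [Ax]  ⊢ p1, p1⊥

Result: YES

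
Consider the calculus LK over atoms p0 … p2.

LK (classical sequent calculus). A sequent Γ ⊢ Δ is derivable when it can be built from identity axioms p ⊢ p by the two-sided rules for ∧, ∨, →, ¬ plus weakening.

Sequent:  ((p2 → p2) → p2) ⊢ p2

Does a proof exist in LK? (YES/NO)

Derivation (root first):
[→L] ((p2 → p2) → p2) ⊢ p2
  [→R]  ⊢ (p2 → p2)
    [Ax] p2 ⊢ p2
  [Ax] p2 ⊢ p2

Result: YES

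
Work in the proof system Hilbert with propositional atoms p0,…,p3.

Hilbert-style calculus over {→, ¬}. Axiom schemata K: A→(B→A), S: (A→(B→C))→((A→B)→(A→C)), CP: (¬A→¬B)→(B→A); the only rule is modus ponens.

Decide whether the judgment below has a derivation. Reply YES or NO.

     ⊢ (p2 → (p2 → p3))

Enumerate valuations to refute Γ ⊢ Δ:
  v=0000: Γ:[] Δ:[(p2 → (p2 → p3))=T] refutes=False
  v=0001: Γ:[] Δ:[(p2 → (p2 → p3))=T] refutes=False
  v=0010: Γ:[] Δ:[(p2 → (p2 → p3))=F] refutes=True  ← countermodel

Result: NO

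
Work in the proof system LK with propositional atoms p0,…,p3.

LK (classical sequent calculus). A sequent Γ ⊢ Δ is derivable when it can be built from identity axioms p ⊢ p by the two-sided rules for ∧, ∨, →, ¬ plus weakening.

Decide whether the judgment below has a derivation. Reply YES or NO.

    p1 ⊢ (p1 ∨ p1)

Derivation trace:
[∨R] p1 ⊢ (p1 ∨ p1)
  [WR] p1 ⊢ p1, p1
    [Ax] p1 ⊢ p1

Result: YES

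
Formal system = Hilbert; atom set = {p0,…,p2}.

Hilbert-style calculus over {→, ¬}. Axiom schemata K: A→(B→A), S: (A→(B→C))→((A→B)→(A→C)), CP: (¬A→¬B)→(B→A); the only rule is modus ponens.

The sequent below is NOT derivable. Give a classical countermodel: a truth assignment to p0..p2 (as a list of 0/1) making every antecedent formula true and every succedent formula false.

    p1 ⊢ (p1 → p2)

Truth-table refutation:
  v=000: Γ:[p1=F] Δ:[(p1 → p2)=T] refutes=False
  v=001: Γ:[p1=F] Δ:[(p1 → p2)=T] refutes=False
  v=010: Γ:[p1=T] Δ:[(p1 → p2)=F] refutes=True  ← countermodel

Result: [0, 1, 0]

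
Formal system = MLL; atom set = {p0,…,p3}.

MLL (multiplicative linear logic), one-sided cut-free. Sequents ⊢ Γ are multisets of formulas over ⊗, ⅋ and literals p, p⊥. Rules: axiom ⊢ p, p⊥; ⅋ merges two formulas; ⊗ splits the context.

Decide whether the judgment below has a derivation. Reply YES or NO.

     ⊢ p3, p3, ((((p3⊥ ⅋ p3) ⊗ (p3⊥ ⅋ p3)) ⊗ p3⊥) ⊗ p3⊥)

Proof tree:
[⊗]  ⊢ p3, p3, ((((p3⊥ ⅋ p3) ⊗ (p3⊥ ⅋ p3)) ⊗ p3⊥) ⊗ p3⊥)
  [⊗]  ⊢ p3, (((p3⊥ ⅋ p3) ⊗ (p3⊥ ⅋ p3)) ⊗ p3⊥)
    [⊗]  ⊢ ((p3⊥ ⅋ p3) ⊗ (p3⊥ ⅋ p3))
      [⅋]  ⊢ (p3⊥ ⅋ p3)
        [Ax]  ⊢ p3, p3⊥
      [⅋]  ⊢ (p3⊥ ⅋ p3)
        [Ax]  ⊢ p3, p3⊥
    [Ax]  ⊢ p3, p3⊥
  [Ax]  ⊢ p3, p3⊥

Result: YES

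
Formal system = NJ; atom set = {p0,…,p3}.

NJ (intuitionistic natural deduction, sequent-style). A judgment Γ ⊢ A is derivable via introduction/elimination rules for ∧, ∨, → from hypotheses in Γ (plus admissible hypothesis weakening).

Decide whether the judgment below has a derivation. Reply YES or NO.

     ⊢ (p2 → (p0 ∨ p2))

Derivation trace:
[→I]  ⊢ (p2 → (p0 ∨ p2))
  [∨I₂] p2 ⊢ (p0 ∨ p2)
    [Ax] p2 ⊢ p2

Result: YES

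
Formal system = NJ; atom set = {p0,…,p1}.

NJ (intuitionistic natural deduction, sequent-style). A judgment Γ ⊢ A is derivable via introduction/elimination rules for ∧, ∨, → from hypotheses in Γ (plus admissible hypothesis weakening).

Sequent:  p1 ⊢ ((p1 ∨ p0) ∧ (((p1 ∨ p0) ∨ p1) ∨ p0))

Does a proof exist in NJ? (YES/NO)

Derivation (root first):
[∧I] p1 ⊢ ((p1 ∨ p0) ∧ (((p1 ∨ p0) ∨ p1) ∨ p0))
  [∨I₁] p1 ⊢ (p1 ∨ p0)
    [Ax] p1 ⊢ p1
  [∨I₁] p1 ⊢ (((p1 ∨ p0) ∨ p1) ∨ p0)
    [∨I₁] p1 ⊢ ((p1 ∨ p0) ∨ p1)
      [∨I₁] p1 ⊢ (p1 ∨ p0)
        [Ax] p1 ⊢ p1

Result: YES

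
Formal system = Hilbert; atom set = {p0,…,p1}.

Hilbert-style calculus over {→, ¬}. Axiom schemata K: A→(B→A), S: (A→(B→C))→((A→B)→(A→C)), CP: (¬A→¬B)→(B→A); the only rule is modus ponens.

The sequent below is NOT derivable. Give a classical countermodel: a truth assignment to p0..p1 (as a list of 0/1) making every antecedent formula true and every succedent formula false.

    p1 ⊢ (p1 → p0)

Enumerate valuations to refute Γ ⊢ Δ:
  v=00: Γ:[p1=F] Δ:[(p1 → p0)=T] refutes=False
  v=01: Γ:[p1=T] Δ:[(p1 → p0)=F] refutes=True  ← countermodel

Result: [0, 1]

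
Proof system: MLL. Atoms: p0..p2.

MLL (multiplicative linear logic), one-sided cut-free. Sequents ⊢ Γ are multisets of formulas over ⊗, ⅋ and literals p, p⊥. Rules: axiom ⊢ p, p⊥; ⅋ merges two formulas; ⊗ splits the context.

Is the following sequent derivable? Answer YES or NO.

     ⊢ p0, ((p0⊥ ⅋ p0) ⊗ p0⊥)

Derivation trace:
[⊗]  ⊢ p0, ((p0⊥ ⅋ p0) ⊗ p0⊥)
  [⅋]  ⊢ (p0⊥ ⅋ p0)
    [Ax]  ⊢ p0, p0⊥
  [Ax]  ⊢ p0, p0⊥

Result: YES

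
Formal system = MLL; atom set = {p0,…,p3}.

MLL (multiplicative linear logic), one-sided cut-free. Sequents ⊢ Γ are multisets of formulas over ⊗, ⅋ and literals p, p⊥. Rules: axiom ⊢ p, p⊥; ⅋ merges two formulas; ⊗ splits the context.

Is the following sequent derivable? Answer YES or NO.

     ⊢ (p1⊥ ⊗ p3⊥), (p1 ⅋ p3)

Proof tree:
[⅋]  ⊢ (p1⊥ ⊗ p3⊥), (p1 ⅋ p3)
  [⊗]  ⊢ p1, p3, (p1⊥ ⊗ p3⊥)
    [Ax]  ⊢ p1, p1⊥
    [Ax]  ⊢ p3, p3⊥

Result: YES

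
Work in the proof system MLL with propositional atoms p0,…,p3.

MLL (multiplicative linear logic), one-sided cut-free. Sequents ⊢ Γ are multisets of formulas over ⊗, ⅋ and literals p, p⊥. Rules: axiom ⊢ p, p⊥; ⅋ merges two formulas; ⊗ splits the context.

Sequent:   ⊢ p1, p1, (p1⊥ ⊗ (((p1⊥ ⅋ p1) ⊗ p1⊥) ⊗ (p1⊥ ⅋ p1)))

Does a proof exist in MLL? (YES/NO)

Derivation (root first):
[⊗]  ⊢ p1, p1, (p1⊥ ⊗ (((p1⊥ ⅋ p1) ⊗ p1⊥) ⊗ (p1⊥ ⅋ p1)))
  [Ax]  ⊢ p1, p1⊥
  [⊗]  ⊢ p1, (((p1⊥ ⅋ p1) ⊗ p1⊥) ⊗ (p1⊥ ⅋ p1))
    [⊗]  ⊢ p1, ((p1⊥ ⅋ p1) ⊗ p1⊥)
      [⅋]  ⊢ (p1⊥ ⅋ p1)
        [Ax]  ⊢ p1, p1⊥
      [Ax]  ⊢ p1, p1⊥
    [⅋]  ⊢ (p1⊥ ⅋ p1)
      [Ax]  ⊢ p1, p1⊥

Result: YES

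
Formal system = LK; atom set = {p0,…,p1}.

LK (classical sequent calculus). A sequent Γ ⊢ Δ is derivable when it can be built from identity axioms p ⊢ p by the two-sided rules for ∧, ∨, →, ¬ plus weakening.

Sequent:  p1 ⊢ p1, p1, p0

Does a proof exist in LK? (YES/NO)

Derivation (root first):
[WR] p1 ⊢ p1, p1, p0
  [WR] p1 ⊢ p1, p1
    [Ax] p1 ⊢ p1

Result: YES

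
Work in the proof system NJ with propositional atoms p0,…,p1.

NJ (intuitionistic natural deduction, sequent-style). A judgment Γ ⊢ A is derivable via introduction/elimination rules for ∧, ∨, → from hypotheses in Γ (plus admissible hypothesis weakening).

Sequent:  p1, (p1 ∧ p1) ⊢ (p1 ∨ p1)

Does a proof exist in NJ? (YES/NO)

Proof tree:
[∨I₁] p1, (p1 ∧ p1) ⊢ (p1 ∨ p1)
  [Wk] p1, (p1 ∧ p1) ⊢ p1
    [Ax] p1 ⊢ p1

Result: YES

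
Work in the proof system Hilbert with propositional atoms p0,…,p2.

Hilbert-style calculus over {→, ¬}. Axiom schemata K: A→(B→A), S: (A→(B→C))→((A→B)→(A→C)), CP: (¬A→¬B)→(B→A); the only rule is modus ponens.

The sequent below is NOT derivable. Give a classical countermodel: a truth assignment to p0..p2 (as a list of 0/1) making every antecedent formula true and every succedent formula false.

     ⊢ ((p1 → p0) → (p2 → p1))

Enumerate valuations to refute Γ ⊢ Δ:
  v=000: Γ:[] Δ:[((p1 → p0) → (p2 → p1))=T] refutes=False
  v=001: Γ:[] Δ:[((p1 → p0) → (p2 → p1))=F] refutes=True  ← countermodel

Result: [0, 0, 1]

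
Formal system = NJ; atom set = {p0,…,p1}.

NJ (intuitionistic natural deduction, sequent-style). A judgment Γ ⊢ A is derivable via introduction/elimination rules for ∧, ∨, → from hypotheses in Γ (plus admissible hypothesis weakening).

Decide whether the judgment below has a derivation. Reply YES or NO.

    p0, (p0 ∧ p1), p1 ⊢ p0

Derivation trace:
[Wk] p0, (p0 ∧ p1), p1 ⊢ p0
  [Wk] p0, (p0 ∧ p1) ⊢ p0
    [Ax] p0 ⊢ p0

Result: YES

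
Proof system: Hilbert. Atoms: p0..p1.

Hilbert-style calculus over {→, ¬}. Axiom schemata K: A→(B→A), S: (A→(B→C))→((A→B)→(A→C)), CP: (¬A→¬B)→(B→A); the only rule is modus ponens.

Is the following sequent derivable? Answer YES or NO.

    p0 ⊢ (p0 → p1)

Enumerate valuations to refute Γ ⊢ Δ:
  v=00: Γ:[p0=F] Δ:[(p0 → p1)=T] refutes=False
  v=01: Γ:[p0=F] Δ:[(p0 → p1)=T] refutes=False
  v=10: Γ:[p0=T] Δ:[(p0 → p1)=F] refutes=True  ← countermodel

Result: NO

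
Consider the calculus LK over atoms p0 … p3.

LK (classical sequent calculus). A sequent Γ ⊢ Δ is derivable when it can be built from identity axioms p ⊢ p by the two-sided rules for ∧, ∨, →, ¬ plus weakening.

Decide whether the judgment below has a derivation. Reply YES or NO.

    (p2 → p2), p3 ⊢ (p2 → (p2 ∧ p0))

Truth-table refutation:
  v=0000: Γ:[(p2 → p2)=T, p3=F] Δ:[(p2 → (p2 ∧ p0))=T] refutes=False
  v=0001: Γ:[(p2 → p2)=T, p3=T] Δ:[(p2 → (p2 ∧ p0))=T] refutes=False
  v=0010: Γ:[(p2 → p2)=T, p3=F] Δ:[(p2 → (p2 ∧ p0))=F] refutes=False
  v=0011: Γ:[(p2 → p2)=T, p3=T] Δ:[(p2 → (p2 ∧ p0))=F] refutes=True  ← countermodel

Result: NO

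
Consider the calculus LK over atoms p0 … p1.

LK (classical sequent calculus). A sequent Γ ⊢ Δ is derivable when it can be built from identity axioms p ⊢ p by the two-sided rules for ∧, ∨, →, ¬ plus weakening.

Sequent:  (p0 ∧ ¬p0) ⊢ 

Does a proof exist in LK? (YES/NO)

Derivation (root first):
[∧L] (p0 ∧ ¬p0) ⊢ 
  [¬L] p0, ¬p0 ⊢ 
    [Ax] p0 ⊢ p0

Result: YES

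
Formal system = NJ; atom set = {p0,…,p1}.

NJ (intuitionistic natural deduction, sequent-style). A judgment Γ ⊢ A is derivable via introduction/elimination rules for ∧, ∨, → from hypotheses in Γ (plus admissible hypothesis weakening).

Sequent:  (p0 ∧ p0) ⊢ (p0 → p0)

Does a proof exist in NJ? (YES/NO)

Proof tree:
[Wk] (p0 ∧ p0) ⊢ (p0 → p0)
  [→I]  ⊢ (p0 → p0)
    [Ax] p0 ⊢ p0

Result: YES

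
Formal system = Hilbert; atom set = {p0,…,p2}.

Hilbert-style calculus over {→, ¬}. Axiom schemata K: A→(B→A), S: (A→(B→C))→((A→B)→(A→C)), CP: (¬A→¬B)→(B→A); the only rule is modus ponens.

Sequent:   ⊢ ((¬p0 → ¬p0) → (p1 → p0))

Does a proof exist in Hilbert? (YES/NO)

Search for a countermodel by truth-table:
  v=000: Γ:[] Δ:[((¬p0 → ¬p0) → (p1 → p0))=T] refutes=False
  v=001: Γ:[] Δ:[((¬p0 → ¬p0) → (p1 → p0))=T] refutes=False
  v=010: Γ:[] Δ:[((¬p0 → ¬p0) → (p1 → p0))=F] refutes=True  ← countermodel

Result: NO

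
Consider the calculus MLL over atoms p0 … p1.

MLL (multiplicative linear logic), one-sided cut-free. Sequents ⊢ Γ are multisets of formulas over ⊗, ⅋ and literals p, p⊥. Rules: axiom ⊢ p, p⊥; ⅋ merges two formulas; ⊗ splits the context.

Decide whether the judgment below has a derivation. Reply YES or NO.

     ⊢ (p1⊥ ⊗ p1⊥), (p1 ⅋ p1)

Derivation (root first):
[⅋]  ⊢ (p1⊥ ⊗ p1⊥), (p1 ⅋ p1)
  [⊗]  ⊢ p1, p1, (p1⊥ ⊗ p1⊥)
    [Ax]  ⊢ p1, p1⊥
    [Ax]  ⊢ p1, p1⊥

Result: YES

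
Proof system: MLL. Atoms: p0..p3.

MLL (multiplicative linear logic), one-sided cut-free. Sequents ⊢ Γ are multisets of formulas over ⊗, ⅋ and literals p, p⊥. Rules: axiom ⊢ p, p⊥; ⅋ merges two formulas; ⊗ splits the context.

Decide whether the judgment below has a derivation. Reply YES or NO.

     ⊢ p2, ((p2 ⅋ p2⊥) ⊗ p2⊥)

Derivation trace:
[⊗]  ⊢ p2, ((p2 ⅋ p2⊥) ⊗ p2⊥)
  [⅋]  ⊢ (p2 ⅋ p2⊥)
    [Ax]  ⊢ p2, p2⊥
  [Ax]  ⊢ p2, p2⊥

Result: YES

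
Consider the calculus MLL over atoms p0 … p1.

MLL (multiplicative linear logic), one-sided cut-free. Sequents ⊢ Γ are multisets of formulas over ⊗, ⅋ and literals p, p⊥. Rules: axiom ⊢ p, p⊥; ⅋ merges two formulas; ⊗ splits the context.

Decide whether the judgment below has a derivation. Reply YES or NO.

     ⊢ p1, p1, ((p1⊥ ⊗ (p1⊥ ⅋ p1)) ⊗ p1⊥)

Proof tree:
[⊗]  ⊢ p1, p1, ((p1⊥ ⊗ (p1⊥ ⅋ p1)) ⊗ p1⊥)
  [⊗]  ⊢ p1, (p1⊥ ⊗ (p1⊥ ⅋ p1))
    [Ax]  ⊢ p1, p1⊥
    [⅋]  ⊢ (p1⊥ ⅋ p1)
      [Ax]  ⊢ p1, p1⊥
  [Ax]  ⊢ p1, p1⊥

Result: YES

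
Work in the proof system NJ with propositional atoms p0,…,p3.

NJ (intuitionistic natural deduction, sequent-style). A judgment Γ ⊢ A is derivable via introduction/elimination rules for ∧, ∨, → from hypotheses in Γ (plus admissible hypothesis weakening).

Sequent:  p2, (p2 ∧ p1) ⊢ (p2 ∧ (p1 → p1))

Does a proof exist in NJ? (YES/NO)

Derivation (root first):
[Wk] p2, (p2 ∧ p1) ⊢ (p2 ∧ (p1 → p1))
  [∧I] p2 ⊢ (p2 ∧ (p1 → p1))
    [Ax] p2 ⊢ p2
    [→I]  ⊢ (p1 → p1)
      [Ax] p1 ⊢ p1

Result: YES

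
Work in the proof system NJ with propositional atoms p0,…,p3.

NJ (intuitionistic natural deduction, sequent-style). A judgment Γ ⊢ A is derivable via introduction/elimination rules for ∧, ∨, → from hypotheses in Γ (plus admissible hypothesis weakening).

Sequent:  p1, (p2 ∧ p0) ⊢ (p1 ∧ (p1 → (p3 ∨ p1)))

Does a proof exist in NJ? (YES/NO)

Derivation trace:
[Wk] p1, (p2 ∧ p0) ⊢ (p1 ∧ (p1 → (p3 ∨ p1)))
  [∧I] p1 ⊢ (p1 ∧ (p1 → (p3 ∨ p1)))
    [Ax] p1 ⊢ p1
    [→I]  ⊢ (p1 → (p3 ∨ p1))
      [∨I₂] p1 ⊢ (p3 ∨ p1)
        [Ax] p1 ⊢ p1

Result: YES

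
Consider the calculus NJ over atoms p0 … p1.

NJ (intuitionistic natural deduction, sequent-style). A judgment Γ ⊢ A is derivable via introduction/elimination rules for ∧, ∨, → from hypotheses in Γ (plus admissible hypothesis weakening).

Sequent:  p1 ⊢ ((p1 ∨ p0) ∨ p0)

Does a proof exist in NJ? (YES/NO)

Derivation (root first):
[∨I₁] p1 ⊢ ((p1 ∨ p0) ∨ p0)
  [∨I₁] p1 ⊢ (p1 ∨ p0)
    [Ax] p1 ⊢ p1

Result: YES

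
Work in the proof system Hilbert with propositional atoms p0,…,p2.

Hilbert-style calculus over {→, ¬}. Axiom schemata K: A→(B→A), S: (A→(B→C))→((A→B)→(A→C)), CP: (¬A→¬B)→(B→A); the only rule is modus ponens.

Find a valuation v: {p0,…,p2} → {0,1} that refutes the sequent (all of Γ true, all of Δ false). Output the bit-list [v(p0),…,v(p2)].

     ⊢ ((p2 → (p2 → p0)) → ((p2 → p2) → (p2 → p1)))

Truth-table refutation:
  v=000: Γ:[] Δ:[((p2 → (p2 → p0)) → ((p2 → p2) → (p2 → p1)))=T] refutes=False
  v=001: Γ:[] Δ:[((p2 → (p2 → p0)) → ((p2 → p2) → (p2 → p1)))=T] refutes=False
  v=010: Γ:[] Δ:[((p2 → (p2 → p0)) → ((p2 → p2) → (p2 → p1)))=T] refutes=False
  v=011: Γ:[] Δ:[((p2 → (p2 → p0)) → ((p2 → p2) → (p2 → p1)))=T] refutes=False
  v=100: Γ:[] Δ:[((p2 → (p2 → p0)) → ((p2 → p2) → (p2 → p1)))=T] refutes=False
  v=101: Γ:[] Δ:[((p2 → (p2 → p0)) → ((p2 → p2) → (p2 → p1)))=F] refutes=True  ← countermodel

Result: [1, 0, 1]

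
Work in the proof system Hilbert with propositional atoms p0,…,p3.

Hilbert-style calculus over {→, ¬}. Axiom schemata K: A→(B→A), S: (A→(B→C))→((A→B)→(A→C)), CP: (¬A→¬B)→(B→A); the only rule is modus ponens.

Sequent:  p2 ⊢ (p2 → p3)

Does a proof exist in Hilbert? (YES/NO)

Truth-table refutation:
  v=0000: Γ:[p2=F] Δ:[(p2 → p3)=T] refutes=False
  v=0001: Γ:[p2=F] Δ:[(p2 → p3)=T] refutes=False
  v=0010: Γ:[p2=T] Δ:[(p2 → p3)=F] refutes=True  ← countermodel

Result: NO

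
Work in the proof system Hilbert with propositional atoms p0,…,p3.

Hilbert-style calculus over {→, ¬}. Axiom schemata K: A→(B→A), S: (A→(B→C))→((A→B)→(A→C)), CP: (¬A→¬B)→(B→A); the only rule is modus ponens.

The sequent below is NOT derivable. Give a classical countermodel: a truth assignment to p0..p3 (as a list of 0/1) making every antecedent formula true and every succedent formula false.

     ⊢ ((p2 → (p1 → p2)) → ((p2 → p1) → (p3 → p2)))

Enumerate valuations to refute Γ ⊢ Δ:
  v=0000: Γ:[] Δ:[((p2 → (p1 → p2)) → ((p2 → p1) → (p3 → p2)))=T] refutes=False
  v=0001: Γ:[] Δ:[((p2 → (p1 → p2)) → ((p2 → p1) → (p3 → p2)))=F] refutes=True  ← countermodel

Result: [0, 0, 0, 1]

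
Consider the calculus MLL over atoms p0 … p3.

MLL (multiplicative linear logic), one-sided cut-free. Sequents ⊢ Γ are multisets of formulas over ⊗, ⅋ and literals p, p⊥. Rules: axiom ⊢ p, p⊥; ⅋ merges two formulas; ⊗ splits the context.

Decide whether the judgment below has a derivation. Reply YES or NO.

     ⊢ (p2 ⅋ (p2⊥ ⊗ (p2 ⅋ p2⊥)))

Derivation (root first):
[⅋]  ⊢ (p2 ⅋ (p2⊥ ⊗ (p2 ⅋ p2⊥)))
  [⊗]  ⊢ p2, (p2⊥ ⊗ (p2 ⅋ p2⊥))
    [Ax]  ⊢ p2, p2⊥
    [⅋]  ⊢ (p2 ⅋ p2⊥)
      [Ax]  ⊢ p2, p2⊥

Result: YES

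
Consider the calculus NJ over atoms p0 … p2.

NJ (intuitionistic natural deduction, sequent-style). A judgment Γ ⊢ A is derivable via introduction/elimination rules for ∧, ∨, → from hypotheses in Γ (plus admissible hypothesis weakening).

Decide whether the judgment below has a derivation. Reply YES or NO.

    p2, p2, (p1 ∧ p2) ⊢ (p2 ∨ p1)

Derivation trace:
[Wk] p2, p2, (p1 ∧ p2) ⊢ (p2 ∨ p1)
  [Wk] p2, p2 ⊢ (p2 ∨ p1)
    [∨I₁] p2 ⊢ (p2 ∨ p1)
      [Ax] p2 ⊢ p2

Result: YES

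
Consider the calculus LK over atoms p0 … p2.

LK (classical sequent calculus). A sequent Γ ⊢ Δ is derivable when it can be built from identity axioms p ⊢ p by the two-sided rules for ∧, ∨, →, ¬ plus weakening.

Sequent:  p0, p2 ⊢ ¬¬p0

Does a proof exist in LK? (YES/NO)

Derivation trace:
[¬R] p0, p2 ⊢ ¬¬p0
  [WL] p0, ¬p0, p2 ⊢ 
    [¬L] p0, ¬p0 ⊢ 
      [Ax] p0 ⊢ p0

Result: YES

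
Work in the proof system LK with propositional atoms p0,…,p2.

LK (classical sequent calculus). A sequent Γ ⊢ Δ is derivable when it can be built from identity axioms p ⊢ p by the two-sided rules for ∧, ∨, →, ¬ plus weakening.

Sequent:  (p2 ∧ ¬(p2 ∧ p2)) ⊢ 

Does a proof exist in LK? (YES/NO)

Derivation (root first):
[∧L] (p2 ∧ ¬(p2 ∧ p2)) ⊢ 
  [¬L] p2, ¬(p2 ∧ p2) ⊢ 
    [∧R] p2 ⊢ (p2 ∧ p2)
      [Ax] p2 ⊢ p2
      [Ax] p2 ⊢ p2

Result: YES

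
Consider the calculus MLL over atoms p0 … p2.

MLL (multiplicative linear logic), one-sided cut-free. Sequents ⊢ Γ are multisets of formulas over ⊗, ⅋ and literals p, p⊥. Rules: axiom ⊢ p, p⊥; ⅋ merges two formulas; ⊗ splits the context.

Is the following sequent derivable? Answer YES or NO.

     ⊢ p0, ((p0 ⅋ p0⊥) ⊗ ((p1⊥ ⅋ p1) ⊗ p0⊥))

Derivation trace:
[⊗]  ⊢ p0, ((p0 ⅋ p0⊥) ⊗ ((p1⊥ ⅋ p1) ⊗ p0⊥))
  [⅋]  ⊢ (p0 ⅋ p0⊥)
    [Ax]  ⊢ p0, p0⊥
  [⊗]  ⊢ p0, ((p1⊥ ⅋ p1) ⊗ p0⊥)
    [⅋]  ⊢ (p1⊥ ⅋ p1)
      [Ax]  ⊢ p1, p1⊥
    [Ax]  ⊢ p0, p0⊥

Result: YES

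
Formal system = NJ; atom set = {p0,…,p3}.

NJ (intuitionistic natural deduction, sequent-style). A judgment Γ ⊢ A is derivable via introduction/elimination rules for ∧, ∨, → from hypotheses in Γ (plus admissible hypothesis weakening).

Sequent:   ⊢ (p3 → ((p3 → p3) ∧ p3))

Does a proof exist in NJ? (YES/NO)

Proof tree:
[→I]  ⊢ (p3 → ((p3 → p3) ∧ p3))
  [∧I] p3 ⊢ ((p3 → p3) ∧ p3)
    [→I]  ⊢ (p3 → p3)
      [Ax] p3 ⊢ p3
    [Ax] p3 ⊢ p3

Result: YES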